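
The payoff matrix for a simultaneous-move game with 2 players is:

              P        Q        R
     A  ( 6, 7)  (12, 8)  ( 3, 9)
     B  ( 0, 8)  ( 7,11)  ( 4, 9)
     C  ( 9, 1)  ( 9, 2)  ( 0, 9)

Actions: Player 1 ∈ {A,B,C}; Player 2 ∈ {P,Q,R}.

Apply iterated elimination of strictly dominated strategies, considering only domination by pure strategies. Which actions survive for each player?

Remaining: P1:{A,B} P2:{Q,R}

P2 drop P (Q beats it: A:8>7 B:11>8 C:2>1)
P1 drop C (A beats it: Q:12>9 R:3>0)
P1→{A,B} P2→{Q,R}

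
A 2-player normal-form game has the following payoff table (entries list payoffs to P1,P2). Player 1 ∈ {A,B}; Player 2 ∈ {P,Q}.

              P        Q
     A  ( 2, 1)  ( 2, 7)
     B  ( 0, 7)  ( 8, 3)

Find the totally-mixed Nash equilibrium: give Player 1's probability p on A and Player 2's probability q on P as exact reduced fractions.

(p,q) = (2/5, 3/4)

P1 indiff ⇒ q·2+(1-q)·2 = q·0+(1-q)·8 ⇒ q(2) = (1-q)(6) ⇒ q = 3/4
P2 indiff ⇒ p·1+(1-p)·7 = p·7+(1-p)·3 ⇒ p(-6) = (1-p)(-4) ⇒ p = 2/5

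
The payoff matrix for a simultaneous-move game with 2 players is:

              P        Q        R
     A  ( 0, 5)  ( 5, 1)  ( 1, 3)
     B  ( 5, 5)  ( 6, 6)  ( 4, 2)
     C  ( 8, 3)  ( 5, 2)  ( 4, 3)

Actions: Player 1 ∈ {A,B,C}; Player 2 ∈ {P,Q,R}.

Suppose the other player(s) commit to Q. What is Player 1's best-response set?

argmax u_1 = {B}

u_1(A vs Q) = 5
u_1(B vs Q) = 6
u_1(C vs Q) = 5
max payoff 6 at {B}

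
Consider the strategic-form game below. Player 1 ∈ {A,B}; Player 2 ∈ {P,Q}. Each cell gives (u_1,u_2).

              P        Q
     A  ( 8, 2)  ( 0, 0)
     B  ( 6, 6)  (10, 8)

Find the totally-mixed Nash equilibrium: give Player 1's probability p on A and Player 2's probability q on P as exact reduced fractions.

P1 mixes 1/2 on A; P2 mixes 5/6 on P

P1 indiff ⇒ q·8+(1-q)·0 = q·6+(1-q)·10 ⇒ q(2) = (1-q)(10) ⇒ q = 5/6
P2 indiff ⇒ p·2+(1-p)·6 = p·0+(1-p)·8 ⇒ p(2) = (1-p)(2) ⇒ p = 1/2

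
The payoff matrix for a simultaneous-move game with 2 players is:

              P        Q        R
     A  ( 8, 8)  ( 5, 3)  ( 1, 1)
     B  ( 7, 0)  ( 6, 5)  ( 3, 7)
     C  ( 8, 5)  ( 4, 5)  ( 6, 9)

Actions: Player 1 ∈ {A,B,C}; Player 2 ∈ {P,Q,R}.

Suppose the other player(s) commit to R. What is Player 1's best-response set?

P1 best: {C}

u_1(A vs R) = 1
u_1(B vs R) = 3
u_1(C vs R) = 6
max payoff 6 at {C}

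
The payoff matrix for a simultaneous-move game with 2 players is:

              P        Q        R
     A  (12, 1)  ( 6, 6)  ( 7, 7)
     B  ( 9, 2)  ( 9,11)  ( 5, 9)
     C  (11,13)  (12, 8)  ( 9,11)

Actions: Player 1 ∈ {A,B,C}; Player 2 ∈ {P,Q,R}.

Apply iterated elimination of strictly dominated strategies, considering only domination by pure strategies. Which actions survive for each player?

Remaining: P1:{A,C} P2:{P,R}

P1 drop B (C beats it: P:11>9 Q:12>9 R:9>5)
P2 drop Q (R beats it: A:7>6 C:11>8)
P1→{A,C} P2→{P,R}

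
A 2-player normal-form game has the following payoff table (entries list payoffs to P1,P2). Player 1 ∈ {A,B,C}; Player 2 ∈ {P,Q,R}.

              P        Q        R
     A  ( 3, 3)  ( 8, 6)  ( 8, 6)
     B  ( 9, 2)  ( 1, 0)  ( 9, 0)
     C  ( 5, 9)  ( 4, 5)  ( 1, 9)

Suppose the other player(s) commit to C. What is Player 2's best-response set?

u_2(P vs C) = 9
u_2(Q vs C) = 5
u_2(R vs C) = 9
max payoff 9 at {P,R}

BR_2 = {P,R}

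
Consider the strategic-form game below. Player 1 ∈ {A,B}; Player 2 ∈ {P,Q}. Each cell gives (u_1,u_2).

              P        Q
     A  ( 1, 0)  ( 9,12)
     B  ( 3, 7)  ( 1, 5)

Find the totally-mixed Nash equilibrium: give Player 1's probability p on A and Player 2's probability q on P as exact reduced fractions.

P1 mixes 1/7 on A; P2 mixes 4/5 on P

P1 indiff ⇒ q·1+(1-q)·9 = q·3+(1-q)·1 ⇒ q(-2) = (1-q)(-8) ⇒ q = 4/5
P2 indiff ⇒ p·0+(1-p)·7 = p·12+(1-p)·5 ⇒ p(-12) = (1-p)(-2) ⇒ p = 1/7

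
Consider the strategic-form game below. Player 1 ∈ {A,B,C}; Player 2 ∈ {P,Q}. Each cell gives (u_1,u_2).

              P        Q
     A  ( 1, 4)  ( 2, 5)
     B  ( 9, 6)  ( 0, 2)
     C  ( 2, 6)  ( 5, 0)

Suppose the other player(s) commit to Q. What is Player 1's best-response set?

P1 best: {C}

u_1(A vs Q) = 2
u_1(B vs Q) = 0
u_1(C vs Q) = 5
max payoff 5 at {C}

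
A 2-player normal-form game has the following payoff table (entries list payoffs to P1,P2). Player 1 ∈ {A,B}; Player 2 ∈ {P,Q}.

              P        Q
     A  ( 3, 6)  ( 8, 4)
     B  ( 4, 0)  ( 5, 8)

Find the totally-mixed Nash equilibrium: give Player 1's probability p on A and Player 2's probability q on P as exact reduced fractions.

P1 indiff ⇒ q·3+(1-q)·8 = q·4+(1-q)·5 ⇒ q(-1) = (1-q)(-3) ⇒ q = 3/4
P2 indiff ⇒ p·6+(1-p)·0 = p·4+(1-p)·8 ⇒ p(2) = (1-p)(8) ⇒ p = 4/5

p=4/5, q=3/4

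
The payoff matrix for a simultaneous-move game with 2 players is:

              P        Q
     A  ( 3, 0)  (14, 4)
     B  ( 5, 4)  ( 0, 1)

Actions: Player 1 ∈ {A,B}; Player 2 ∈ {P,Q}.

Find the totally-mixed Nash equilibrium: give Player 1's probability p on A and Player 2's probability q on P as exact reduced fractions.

p=3/7, q=7/8

P1 indiff ⇒ q·3+(1-q)·14 = q·5+(1-q)·0 ⇒ q(-2) = (1-q)(-14) ⇒ q = 7/8
P2 indiff ⇒ p·0+(1-p)·4 = p·4+(1-p)·1 ⇒ p(-4) = (1-p)(-3) ⇒ p = 3/7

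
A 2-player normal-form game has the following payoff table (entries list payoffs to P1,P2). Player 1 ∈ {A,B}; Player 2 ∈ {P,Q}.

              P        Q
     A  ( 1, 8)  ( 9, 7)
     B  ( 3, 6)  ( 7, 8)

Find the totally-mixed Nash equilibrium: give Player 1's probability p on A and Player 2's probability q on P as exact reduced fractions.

p=2/3, q=1/2

P1 indiff ⇒ q·1+(1-q)·9 = q·3+(1-q)·7 ⇒ q(-2) = (1-q)(-2) ⇒ q = 1/2
P2 indiff ⇒ p·8+(1-p)·6 = p·7+(1-p)·8 ⇒ p(1) = (1-p)(2) ⇒ p = 2/3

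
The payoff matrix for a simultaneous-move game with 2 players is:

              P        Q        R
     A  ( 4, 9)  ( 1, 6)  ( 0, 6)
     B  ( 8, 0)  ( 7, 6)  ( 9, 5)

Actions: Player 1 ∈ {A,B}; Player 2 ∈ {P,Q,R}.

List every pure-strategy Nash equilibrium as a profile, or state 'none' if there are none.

Nash profiles: (B,Q)

(A,P): not NE [P1→B gives 8>4]
(A,Q): not NE [P1→B gives 7>1; P2→P gives 9>6]
(A,R): not NE [P1→B gives 9>0; P2→P gives 9>6]
(B,P): not NE [P2→Q gives 6>0]
(B,Q): NE
(B,R): not NE [P2→Q gives 6>5]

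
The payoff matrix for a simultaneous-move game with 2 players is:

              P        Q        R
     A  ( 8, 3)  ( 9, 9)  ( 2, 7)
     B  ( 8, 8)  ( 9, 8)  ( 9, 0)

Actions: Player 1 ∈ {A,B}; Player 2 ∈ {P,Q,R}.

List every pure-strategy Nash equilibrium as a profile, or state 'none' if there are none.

PSNE = {(A,Q), (B,P), (B,Q)}

(A,P): not NE [P2→Q gives 9>3]
(A,Q): NE
(A,R): not NE [P1→B gives 9>2; P2→Q gives 9>7]
(B,P): NE
(B,Q): NE
(B,R): not NE [P2→Q gives 8>0]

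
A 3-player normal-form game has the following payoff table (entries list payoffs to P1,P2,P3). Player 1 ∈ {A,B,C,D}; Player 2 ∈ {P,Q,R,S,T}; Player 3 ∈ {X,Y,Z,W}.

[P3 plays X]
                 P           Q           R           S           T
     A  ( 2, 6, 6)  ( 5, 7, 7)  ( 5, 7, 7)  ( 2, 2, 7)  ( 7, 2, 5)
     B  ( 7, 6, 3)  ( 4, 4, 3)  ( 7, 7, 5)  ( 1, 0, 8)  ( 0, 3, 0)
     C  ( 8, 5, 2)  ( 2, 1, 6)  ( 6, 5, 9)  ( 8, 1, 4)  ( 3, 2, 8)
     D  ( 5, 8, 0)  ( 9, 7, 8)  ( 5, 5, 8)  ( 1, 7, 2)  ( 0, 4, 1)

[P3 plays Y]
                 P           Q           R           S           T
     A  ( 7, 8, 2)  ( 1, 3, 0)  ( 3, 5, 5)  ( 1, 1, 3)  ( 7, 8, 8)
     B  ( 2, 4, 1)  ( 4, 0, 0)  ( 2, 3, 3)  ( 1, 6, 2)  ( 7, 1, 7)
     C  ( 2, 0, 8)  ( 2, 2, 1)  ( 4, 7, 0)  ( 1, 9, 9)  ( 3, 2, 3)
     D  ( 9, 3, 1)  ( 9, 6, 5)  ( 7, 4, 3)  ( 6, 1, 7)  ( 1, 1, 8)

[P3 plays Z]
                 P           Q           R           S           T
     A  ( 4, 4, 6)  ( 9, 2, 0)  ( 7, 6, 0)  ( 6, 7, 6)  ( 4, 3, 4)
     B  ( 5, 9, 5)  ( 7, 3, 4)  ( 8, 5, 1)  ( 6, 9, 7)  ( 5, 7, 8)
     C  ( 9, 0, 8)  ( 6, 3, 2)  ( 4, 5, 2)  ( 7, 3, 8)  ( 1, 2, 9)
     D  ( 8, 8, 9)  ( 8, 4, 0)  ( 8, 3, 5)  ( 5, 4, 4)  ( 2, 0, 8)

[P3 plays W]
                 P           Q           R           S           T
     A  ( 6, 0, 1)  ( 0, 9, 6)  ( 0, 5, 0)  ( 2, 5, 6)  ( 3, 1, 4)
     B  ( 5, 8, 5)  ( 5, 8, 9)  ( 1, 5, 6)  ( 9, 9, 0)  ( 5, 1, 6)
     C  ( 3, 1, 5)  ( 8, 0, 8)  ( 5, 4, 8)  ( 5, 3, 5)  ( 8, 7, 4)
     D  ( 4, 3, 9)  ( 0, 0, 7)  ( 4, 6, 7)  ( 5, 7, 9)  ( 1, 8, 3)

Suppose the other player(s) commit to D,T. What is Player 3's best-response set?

argmax u_3 = {Y,Z}

u_3(X vs D,T) = 1
u_3(Y vs D,T) = 8
u_3(Z vs D,T) = 8
u_3(W vs D,T) = 3
max payoff 8 at {Y,Z}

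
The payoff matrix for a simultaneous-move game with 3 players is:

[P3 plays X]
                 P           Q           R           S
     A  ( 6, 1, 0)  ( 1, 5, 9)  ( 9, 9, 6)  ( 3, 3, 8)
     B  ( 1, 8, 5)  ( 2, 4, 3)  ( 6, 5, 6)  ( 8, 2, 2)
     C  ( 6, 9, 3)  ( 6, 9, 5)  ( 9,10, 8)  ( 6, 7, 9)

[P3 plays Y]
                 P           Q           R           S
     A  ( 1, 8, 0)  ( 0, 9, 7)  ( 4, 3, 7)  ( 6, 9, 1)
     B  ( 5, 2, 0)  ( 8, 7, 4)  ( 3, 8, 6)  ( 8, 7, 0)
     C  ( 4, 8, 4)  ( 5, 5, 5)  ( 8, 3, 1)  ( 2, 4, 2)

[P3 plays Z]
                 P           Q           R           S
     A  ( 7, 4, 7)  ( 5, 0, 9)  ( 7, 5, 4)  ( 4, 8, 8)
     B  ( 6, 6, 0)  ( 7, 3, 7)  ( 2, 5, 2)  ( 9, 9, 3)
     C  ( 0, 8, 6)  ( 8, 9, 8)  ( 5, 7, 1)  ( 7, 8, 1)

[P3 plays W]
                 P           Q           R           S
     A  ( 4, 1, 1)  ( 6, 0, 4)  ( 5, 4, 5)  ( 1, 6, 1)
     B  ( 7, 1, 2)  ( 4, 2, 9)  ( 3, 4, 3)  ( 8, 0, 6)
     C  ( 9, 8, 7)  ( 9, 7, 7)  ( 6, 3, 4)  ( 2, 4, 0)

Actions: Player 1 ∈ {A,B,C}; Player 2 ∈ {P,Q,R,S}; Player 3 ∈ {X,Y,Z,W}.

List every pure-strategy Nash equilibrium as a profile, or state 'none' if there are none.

(A,P,X): not NE [P2→R gives 9>1; P3→Z gives 7>0]
(A,P,Y): not NE [P1→B gives 5>1; P2→S gives 9>8; P3→Z gives 7>0]
(A,P,Z): not NE [P2→S gives 8>4]
(A,P,W): not NE [P1→C gives 9>4; P2→S gives 6>1; P3→Z gives 7>1]
(A,Q,X): not NE [P1→C gives 6>1; P2→R gives 9>5]
(A,Q,Y): not NE [P1→B gives 8>0; P3→Z gives 9>7]
(A,Q,Z): not NE [P1→C gives 8>5; P2→S gives 8>0]
(A,Q,W): not NE [P1→C gives 9>6; P2→S gives 6>0; P3→Z gives 9>4]
(A,R,X): not NE [P3→Y gives 7>6]
(A,R,Y): not NE [P1→C gives 8>4; P2→S gives 9>3]
(A,R,Z): not NE [P2→S gives 8>5; P3→Y gives 7>4]
(A,R,W): not NE [P1→C gives 6>5; P2→S gives 6>4; P3→Y gives 7>5]
(A,S,X): not NE [P1→B gives 8>3; P2→R gives 9>3]
(A,S,Y): not NE [P1→B gives 8>6; P3→Z gives 8>1]
(A,S,Z): not NE [P1→B gives 9>4]
(A,S,W): not NE [P1→B gives 8>1; P3→Z gives 8>1]
(B,P,X): not NE [P1→C gives 6>1]
(B,P,Y): not NE [P2→R gives 8>2; P3→X gives 5>0]
(B,P,Z): not NE [P1→A gives 7>6; P2→S gives 9>6; P3→X gives 5>0]
(B,P,W): not NE [P1→C gives 9>7; P2→R gives 4>1; P3→X gives 5>2]
(B,Q,X): not NE [P1→C gives 6>2; P2→P gives 8>4; P3→W gives 9>3]
(B,Q,Y): not NE [P2→R gives 8>7; P3→W gives 9>4]
(B,Q,Z): not NE [P1→C gives 8>7; P2→S gives 9>3; P3→W gives 9>7]
(B,Q,W): not NE [P1→C gives 9>4; P2→R gives 4>2]
(B,R,X): not NE [P1→C gives 9>6; P2→P gives 8>5]
(B,R,Y): not NE [P1→C gives 8>3]
(B,R,Z): not NE [P1→A gives 7>2; P2→S gives 9>5; P3→Y gives 6>2]
(B,R,W): not NE [P1→C gives 6>3; P3→Y gives 6>3]
(B,S,X): not NE [P2→P gives 8>2; P3→W gives 6>2]
(B,S,Y): not NE [P2→R gives 8>7; P3→W gives 6>0]
(B,S,Z): not NE [P3→W gives 6>3]
(B,S,W): not NE [P2→R gives 4>0]
(C,P,X): not NE [P2→R gives 10>9; P3→W gives 7>3]
(C,P,Y): not NE [P1→B gives 5>4; P3→W gives 7>4]
(C,P,Z): not NE [P1→A gives 7>0; P2→Q gives 9>8; P3→W gives 7>6]
(C,P,W): NE
(C,Q,X): not NE [P2→R gives 10>9; P3→Z gives 8>5]
(C,Q,Y): not NE [P1→B gives 8>5; P2→P gives 8>5; P3→Z gives 8>5]
(C,Q,Z): NE
(C,Q,W): not NE [P2→P gives 8>7; P3→Z gives 8>7]
(C,R,X): NE
(C,R,Y): not NE [P2→P gives 8>3; P3→X gives 8>1]
(C,R,Z): not NE [P1→A gives 7>5; P2→Q gives 9>7; P3→X gives 8>1]
(C,R,W): not NE [P2→P gives 8>3; P3→X gives 8>4]
(C,S,X): not NE [P1→B gives 8>6; P2→R gives 10>7]
(C,S,Y): not NE [P1→B gives 8>2; P2→P gives 8>4; P3→X gives 9>2]
(C,S,Z): not NE [P1→B gives 9>7; P2→Q gives 9>8; P3→X gives 9>1]
(C,S,W): not NE [P1→B gives 8>2; P2→P gives 8>4; P3→X gives 9>0]

NE set: (C,P,W), (C,Q,Z), (C,R,X)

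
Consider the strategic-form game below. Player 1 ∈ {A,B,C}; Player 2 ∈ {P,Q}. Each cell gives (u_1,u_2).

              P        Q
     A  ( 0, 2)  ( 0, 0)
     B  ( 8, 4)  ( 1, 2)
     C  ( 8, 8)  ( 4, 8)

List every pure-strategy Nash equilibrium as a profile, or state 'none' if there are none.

(A,P): not NE [P1→C gives 8>0]
(A,Q): not NE [P1→C gives 4>0; P2→P gives 2>0]
(B,P): NE
(B,Q): not NE [P1→C gives 4>1; P2→P gives 4>2]
(C,P): NE
(C,Q): NE

NE set: (B,P), (C,P), (C,Q)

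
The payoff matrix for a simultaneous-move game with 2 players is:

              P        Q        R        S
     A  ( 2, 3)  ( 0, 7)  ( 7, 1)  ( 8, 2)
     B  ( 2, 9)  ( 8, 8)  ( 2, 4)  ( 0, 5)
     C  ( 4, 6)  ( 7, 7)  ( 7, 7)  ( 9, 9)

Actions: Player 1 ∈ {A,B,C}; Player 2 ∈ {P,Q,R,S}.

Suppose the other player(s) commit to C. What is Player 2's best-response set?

u_2(P vs C) = 6
u_2(Q vs C) = 7
u_2(R vs C) = 7
u_2(S vs C) = 9
max payoff 9 at {S}

BR_2 = {S}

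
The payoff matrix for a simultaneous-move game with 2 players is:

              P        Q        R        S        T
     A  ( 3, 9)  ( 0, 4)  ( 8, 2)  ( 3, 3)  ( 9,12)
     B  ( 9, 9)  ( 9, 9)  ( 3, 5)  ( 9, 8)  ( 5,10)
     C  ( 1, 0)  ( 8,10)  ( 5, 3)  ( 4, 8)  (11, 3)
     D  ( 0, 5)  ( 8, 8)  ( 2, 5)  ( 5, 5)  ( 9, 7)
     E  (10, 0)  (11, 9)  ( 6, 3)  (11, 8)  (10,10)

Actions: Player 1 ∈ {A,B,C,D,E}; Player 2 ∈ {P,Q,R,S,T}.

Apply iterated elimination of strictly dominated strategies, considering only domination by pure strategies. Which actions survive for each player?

P1 drop B (E beats it: P:10>9 Q:11>9 R:6>3 S:11>9 T:10>5)
P1 drop D (E beats it: P:10>0 Q:11>8 R:6>2 S:11>5 T:10>9)
P2 drop P (T beats it: A:12>9 C:3>0 E:10>0)
P2 drop R (Q beats it: A:4>2 C:10>3 E:9>3)
P1 drop A (C beats it: Q:8>0 S:4>3 T:11>9)
P2 drop S (Q beats it: C:10>8 E:9>8)
P1→{C,E} P2→{Q,T}

IESDS → P1:{C,E} P2:{Q,T}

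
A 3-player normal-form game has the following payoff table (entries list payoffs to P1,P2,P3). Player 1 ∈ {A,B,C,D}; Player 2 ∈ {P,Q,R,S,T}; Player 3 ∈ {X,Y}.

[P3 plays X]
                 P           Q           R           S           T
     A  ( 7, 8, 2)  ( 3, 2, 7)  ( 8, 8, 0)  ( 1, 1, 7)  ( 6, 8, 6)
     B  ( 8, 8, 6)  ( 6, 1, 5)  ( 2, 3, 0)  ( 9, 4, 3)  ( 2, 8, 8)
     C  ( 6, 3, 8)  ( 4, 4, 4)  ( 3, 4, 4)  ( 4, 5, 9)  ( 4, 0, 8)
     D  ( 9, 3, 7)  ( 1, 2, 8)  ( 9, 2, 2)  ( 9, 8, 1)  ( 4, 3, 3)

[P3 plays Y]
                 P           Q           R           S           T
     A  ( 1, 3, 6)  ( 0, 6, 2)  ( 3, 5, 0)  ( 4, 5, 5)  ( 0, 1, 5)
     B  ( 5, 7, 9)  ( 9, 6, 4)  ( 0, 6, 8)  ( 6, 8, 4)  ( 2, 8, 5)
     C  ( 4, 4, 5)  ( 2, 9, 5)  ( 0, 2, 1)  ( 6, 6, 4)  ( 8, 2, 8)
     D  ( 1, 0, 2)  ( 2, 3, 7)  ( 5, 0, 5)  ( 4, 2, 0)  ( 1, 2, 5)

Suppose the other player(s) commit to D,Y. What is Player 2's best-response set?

u_2(P vs D,Y) = 0
u_2(Q vs D,Y) = 3
u_2(R vs D,Y) = 0
u_2(S vs D,Y) = 2
u_2(T vs D,Y) = 2
max payoff 3 at {Q}

argmax u_2 = {Q}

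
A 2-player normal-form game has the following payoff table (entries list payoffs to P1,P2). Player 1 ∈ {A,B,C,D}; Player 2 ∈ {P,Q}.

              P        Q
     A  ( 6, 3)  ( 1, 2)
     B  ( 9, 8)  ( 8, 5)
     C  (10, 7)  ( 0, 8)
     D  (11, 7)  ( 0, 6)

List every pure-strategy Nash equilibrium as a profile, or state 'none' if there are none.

NE set: (D,P)

(A,P): not NE [P1→D gives 11>6]
(A,Q): not NE [P1→B gives 8>1; P2→P gives 3>2]
(B,P): not NE [P1→D gives 11>9]
(B,Q): not NE [P2→P gives 8>5]
(C,P): not NE [P1→D gives 11>10; P2→Q gives 8>7]
(C,Q): not NE [P1→B gives 8>0]
(D,P): NE
(D,Q): not NE [P1→B gives 8>0; P2→P gives 7>6]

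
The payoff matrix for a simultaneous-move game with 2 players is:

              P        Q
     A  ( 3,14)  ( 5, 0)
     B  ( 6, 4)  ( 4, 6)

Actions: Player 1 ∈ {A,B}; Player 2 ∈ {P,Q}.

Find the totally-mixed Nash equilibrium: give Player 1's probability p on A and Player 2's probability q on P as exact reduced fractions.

(p,q) = (1/8, 1/4)

P1 indiff ⇒ q·3+(1-q)·5 = q·6+(1-q)·4 ⇒ q(-3) = (1-q)(-1) ⇒ q = 1/4
P2 indiff ⇒ p·14+(1-p)·4 = p·0+(1-p)·6 ⇒ p(14) = (1-p)(2) ⇒ p = 1/8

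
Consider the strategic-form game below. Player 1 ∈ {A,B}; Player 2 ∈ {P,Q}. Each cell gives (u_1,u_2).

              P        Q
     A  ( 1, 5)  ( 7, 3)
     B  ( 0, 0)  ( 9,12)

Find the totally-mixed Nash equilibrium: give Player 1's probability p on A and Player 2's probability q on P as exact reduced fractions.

P1 indiff ⇒ q·1+(1-q)·7 = q·0+(1-q)·9 ⇒ q(1) = (1-q)(2) ⇒ q = 2/3
P2 indiff ⇒ p·5+(1-p)·0 = p·3+(1-p)·12 ⇒ p(2) = (1-p)(12) ⇒ p = 6/7

P1 mixes 6/7 on A; P2 mixes 2/3 on P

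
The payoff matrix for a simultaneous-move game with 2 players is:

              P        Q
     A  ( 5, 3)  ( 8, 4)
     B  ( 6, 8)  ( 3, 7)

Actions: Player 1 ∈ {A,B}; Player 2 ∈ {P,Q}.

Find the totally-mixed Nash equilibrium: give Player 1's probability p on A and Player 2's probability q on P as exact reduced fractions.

P1 indiff ⇒ q·5+(1-q)·8 = q·6+(1-q)·3 ⇒ q(-1) = (1-q)(-5) ⇒ q = 5/6
P2 indiff ⇒ p·3+(1-p)·8 = p·4+(1-p)·7 ⇒ p(-1) = (1-p)(-1) ⇒ p = 1/2

P1 mixes 1/2 on A; P2 mixes 5/6 on P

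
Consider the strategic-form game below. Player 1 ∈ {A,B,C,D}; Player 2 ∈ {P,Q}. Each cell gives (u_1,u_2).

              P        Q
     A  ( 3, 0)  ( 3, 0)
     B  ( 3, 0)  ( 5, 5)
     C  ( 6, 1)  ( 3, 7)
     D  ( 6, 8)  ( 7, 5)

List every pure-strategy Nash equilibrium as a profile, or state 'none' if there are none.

(A,P): not NE [P1→D gives 6>3]
(A,Q): not NE [P1→D gives 7>3]
(B,P): not NE [P1→D gives 6>3; P2→Q gives 5>0]
(B,Q): not NE [P1→D gives 7>5]
(C,P): not NE [P2→Q gives 7>1]
(C,Q): not NE [P1→D gives 7>3]
(D,P): NE
(D,Q): not NE [P2→P gives 8>5]

NE set: (D,P)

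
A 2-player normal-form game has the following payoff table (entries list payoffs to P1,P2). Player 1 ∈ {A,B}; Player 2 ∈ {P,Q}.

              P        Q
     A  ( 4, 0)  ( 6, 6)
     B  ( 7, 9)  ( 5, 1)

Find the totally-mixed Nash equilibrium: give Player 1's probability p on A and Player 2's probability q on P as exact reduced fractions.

P1 indiff ⇒ q·4+(1-q)·6 = q·7+(1-q)·5 ⇒ q(-3) = (1-q)(-1) ⇒ q = 1/4
P2 indiff ⇒ p·0+(1-p)·9 = p·6+(1-p)·1 ⇒ p(-6) = (1-p)(-8) ⇒ p = 4/7

(p,q) = (4/7, 1/4)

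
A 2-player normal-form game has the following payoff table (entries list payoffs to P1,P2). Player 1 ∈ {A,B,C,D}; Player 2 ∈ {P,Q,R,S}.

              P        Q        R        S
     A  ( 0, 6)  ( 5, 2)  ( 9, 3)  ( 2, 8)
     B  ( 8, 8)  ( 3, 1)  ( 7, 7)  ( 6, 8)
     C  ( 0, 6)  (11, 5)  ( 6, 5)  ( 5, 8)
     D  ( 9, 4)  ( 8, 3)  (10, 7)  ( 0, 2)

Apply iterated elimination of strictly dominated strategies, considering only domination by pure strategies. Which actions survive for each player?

P2 drop Q (P beats it: A:6>2 B:8>1 C:6>5 D:4>3)
P1 drop C (B beats it: P:8>0 R:7>6 S:6>5)
P1→{A,B,D} P2→{P,R,S}

Survivors P1:{A,B,D} P2:{P,R,S}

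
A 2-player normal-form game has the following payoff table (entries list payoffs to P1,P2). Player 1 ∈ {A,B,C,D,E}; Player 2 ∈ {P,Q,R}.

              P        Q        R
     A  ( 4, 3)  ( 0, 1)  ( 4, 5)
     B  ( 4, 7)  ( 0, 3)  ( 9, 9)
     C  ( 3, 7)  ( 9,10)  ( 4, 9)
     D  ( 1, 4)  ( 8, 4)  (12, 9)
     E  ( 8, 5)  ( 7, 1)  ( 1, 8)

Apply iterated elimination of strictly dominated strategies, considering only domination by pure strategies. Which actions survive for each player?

IESDS → P1:{C,D} P2:{Q,R}

P2 drop P (R beats it: A:5>3 B:9>7 C:9>7 D:9>4 E:8>5)
P1 drop A (D beats it: Q:8>0 R:12>4)
P1 drop B (D beats it: Q:8>0 R:12>9)
P1 drop E (C beats it: Q:9>7 R:4>1)
P1→{C,D} P2→{Q,R}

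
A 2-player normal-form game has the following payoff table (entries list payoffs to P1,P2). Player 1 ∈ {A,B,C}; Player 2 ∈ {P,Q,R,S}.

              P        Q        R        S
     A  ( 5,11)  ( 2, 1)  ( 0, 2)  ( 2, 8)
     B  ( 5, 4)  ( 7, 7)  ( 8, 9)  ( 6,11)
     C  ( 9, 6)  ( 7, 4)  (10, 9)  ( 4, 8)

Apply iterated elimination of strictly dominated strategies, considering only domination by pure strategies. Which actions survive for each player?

Survivors P1:{B,C} P2:{R,S}

P1 drop A (C beats it: P:9>5 Q:7>2 R:10>0 S:4>2)
P2 drop P (R beats it: B:9>4 C:9>6)
P2 drop Q (R beats it: B:9>7 C:9>4)
P1→{B,C} P2→{R,S}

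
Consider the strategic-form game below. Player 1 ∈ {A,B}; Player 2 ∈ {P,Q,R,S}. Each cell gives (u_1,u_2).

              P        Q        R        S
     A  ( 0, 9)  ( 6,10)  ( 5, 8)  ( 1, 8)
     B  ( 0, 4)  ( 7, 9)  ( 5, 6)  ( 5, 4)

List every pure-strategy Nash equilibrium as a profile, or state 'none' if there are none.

(A,P): not NE [P2→Q gives 10>9]
(A,Q): not NE [P1→B gives 7>6]
(A,R): not NE [P2→Q gives 10>8]
(A,S): not NE [P1→B gives 5>1; P2→Q gives 10>8]
(B,P): not NE [P2→Q gives 9>4]
(B,Q): NE
(B,R): not NE [P2→Q gives 9>6]
(B,S): not NE [P2→Q gives 9>4]

NE set: (B,Q)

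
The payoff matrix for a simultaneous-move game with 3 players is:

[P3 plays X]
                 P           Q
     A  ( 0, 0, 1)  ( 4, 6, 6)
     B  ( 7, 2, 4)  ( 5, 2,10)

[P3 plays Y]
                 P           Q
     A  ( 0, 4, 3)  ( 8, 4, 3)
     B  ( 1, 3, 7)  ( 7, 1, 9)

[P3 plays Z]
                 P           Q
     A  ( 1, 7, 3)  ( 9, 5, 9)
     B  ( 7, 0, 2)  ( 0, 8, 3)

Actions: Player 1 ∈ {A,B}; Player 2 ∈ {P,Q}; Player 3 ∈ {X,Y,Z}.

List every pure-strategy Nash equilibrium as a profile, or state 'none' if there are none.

(A,P,X): not NE [P1→B gives 7>0; P2→Q gives 6>0; P3→Z gives 3>1]
(A,P,Y): not NE [P1→B gives 1>0]
(A,P,Z): not NE [P1→B gives 7>1]
(A,Q,X): not NE [P1→B gives 5>4; P3→Z gives 9>6]
(A,Q,Y): not NE [P3→Z gives 9>3]
(A,Q,Z): not NE [P2→P gives 7>5]
(B,P,X): not NE [P3→Y gives 7>4]
(B,P,Y): NE
(B,P,Z): not NE [P2→Q gives 8>0; P3→Y gives 7>2]
(B,Q,X): NE
(B,Q,Y): not NE [P1→A gives 8>7; P2→P gives 3>1; P3→X gives 10>9]
(B,Q,Z): not NE [P1→A gives 9>0; P3→X gives 10>3]

Nash profiles: (B,P,Y), (B,Q,X)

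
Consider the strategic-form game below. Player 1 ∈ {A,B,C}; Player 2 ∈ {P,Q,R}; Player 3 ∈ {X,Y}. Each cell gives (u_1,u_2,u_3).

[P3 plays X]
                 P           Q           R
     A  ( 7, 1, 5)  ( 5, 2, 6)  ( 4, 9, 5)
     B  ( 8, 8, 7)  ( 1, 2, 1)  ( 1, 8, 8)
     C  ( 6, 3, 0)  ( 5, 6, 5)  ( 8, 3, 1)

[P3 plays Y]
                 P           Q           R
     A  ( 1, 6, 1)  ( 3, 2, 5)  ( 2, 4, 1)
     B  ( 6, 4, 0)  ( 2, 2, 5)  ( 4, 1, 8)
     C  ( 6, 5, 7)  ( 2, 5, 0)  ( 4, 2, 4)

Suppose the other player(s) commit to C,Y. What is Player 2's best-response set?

u_2(P vs C,Y) = 5
u_2(Q vs C,Y) = 5
u_2(R vs C,Y) = 2
max payoff 5 at {P,Q}

P2 best: {P,Q}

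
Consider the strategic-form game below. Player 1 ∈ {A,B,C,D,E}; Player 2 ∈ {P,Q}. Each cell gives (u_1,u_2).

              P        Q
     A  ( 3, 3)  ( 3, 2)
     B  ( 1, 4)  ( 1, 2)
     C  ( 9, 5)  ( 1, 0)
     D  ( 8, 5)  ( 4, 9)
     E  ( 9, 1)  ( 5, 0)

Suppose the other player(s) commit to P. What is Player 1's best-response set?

u_1(A vs P) = 3
u_1(B vs P) = 1
u_1(C vs P) = 9
u_1(D vs P) = 8
u_1(E vs P) = 9
max payoff 9 at {C,E}

BR_1 = {C,E}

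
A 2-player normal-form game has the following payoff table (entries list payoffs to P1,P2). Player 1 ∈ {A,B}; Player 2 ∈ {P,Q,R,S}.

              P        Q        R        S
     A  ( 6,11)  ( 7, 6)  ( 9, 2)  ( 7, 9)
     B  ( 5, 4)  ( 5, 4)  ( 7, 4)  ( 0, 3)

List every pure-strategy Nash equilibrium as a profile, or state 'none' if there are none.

(A,P): NE
(A,Q): not NE [P2→P gives 11>6]
(A,R): not NE [P2→P gives 11>2]
(A,S): not NE [P2→P gives 11>9]
(B,P): not NE [P1→A gives 6>5]
(B,Q): not NE [P1→A gives 7>5]
(B,R): not NE [P1→A gives 9>7]
(B,S): not NE [P1→A gives 7>0; P2→R gives 4>3]

NE set: (A,P)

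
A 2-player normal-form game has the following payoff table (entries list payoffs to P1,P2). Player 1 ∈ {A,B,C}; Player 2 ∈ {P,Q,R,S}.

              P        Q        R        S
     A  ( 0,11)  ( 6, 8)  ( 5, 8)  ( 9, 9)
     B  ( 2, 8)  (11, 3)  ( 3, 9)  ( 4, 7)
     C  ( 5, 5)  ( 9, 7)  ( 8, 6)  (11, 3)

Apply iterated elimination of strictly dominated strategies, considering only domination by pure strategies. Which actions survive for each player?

P1 drop A (C beats it: P:5>0 Q:9>6 R:8>5 S:11>9)
P2 drop P (R beats it: B:9>8 C:6>5)
P2 drop S (R beats it: B:9>7 C:6>3)
P1→{B,C} P2→{Q,R}

Remaining: P1:{B,C} P2:{Q,R}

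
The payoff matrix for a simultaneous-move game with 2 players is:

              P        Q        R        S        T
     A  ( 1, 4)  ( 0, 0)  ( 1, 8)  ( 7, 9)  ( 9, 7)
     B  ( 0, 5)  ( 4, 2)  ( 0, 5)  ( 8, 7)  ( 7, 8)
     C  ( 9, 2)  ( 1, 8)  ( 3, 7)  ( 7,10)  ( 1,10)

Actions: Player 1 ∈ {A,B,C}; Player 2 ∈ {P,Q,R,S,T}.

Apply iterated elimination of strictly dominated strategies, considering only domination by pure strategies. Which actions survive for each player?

P2 drop P (S beats it: A:9>4 B:7>5 C:10>2)
P2 drop Q (S beats it: A:9>0 B:7>2 C:10>8)
P2 drop R (S beats it: A:9>8 B:7>5 C:10>7)
P1 drop C (B beats it: S:8>7 T:7>1)
P1→{A,B} P2→{S,T}

IESDS → P1:{A,B} P2:{S,T}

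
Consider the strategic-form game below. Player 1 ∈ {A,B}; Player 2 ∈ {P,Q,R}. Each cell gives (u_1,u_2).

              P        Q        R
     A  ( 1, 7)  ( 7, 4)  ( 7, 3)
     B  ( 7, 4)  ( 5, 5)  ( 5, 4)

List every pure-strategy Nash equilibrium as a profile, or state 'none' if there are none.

PSNE: ∅

(A,P): not NE [P1→B gives 7>1]
(A,Q): not NE [P2→P gives 7>4]
(A,R): not NE [P2→P gives 7>3]
(B,P): not NE [P2→Q gives 5>4]
(B,Q): not NE [P1→A gives 7>5]
(B,R): not NE [P1→A gives 7>5; P2→Q gives 5>4]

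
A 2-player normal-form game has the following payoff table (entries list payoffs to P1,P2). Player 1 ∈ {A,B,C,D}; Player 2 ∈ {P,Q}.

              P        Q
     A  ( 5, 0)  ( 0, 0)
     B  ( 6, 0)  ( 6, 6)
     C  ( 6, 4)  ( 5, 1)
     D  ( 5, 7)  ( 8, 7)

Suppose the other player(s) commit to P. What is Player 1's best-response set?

BR_1 = {B,C}

u_1(A vs P) = 5
u_1(B vs P) = 6
u_1(C vs P) = 6
u_1(D vs P) = 5
max payoff 6 at {B,C}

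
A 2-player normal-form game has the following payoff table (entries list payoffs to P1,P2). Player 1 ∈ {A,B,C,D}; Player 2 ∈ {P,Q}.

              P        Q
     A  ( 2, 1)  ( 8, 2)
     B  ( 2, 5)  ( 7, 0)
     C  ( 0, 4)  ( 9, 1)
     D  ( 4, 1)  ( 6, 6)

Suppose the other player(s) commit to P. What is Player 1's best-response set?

BR_1 = {D}

u_1(A vs P) = 2
u_1(B vs P) = 2
u_1(C vs P) = 0
u_1(D vs P) = 4
max payoff 4 at {D}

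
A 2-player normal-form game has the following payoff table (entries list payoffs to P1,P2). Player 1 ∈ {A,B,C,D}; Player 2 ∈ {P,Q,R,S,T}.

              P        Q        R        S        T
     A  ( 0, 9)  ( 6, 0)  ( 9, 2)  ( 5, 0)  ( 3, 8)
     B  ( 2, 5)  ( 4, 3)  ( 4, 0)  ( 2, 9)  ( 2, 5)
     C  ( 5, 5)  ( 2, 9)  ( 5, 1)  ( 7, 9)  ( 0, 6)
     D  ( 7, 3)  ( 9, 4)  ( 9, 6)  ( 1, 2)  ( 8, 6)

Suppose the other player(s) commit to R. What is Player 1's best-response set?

P1 best: {A,D}

u_1(A vs R) = 9
u_1(B vs R) = 4
u_1(C vs R) = 5
u_1(D vs R) = 9
max payoff 9 at {A,D}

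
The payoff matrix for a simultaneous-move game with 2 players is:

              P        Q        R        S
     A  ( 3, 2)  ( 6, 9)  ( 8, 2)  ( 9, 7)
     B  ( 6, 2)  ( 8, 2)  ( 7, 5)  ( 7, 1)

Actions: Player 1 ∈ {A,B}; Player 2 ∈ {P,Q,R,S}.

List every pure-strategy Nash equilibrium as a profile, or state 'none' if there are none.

(A,P): not NE [P1→B gives 6>3; P2→Q gives 9>2]
(A,Q): not NE [P1→B gives 8>6]
(A,R): not NE [P2→Q gives 9>2]
(A,S): not NE [P2→Q gives 9>7]
(B,P): not NE [P2→R gives 5>2]
(B,Q): not NE [P2→R gives 5>2]
(B,R): not NE [P1→A gives 8>7]
(B,S): not NE [P1→A gives 9>7; P2→R gives 5>1]

PSNE: ∅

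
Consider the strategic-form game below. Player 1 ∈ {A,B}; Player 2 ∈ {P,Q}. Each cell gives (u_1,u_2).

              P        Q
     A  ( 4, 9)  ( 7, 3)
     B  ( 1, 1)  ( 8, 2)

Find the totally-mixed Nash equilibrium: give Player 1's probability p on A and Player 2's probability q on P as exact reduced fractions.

P1 mixes 1/7 on A; P2 mixes 1/4 on P

P1 indiff ⇒ q·4+(1-q)·7 = q·1+(1-q)·8 ⇒ q(3) = (1-q)(1) ⇒ q = 1/4
P2 indiff ⇒ p·9+(1-p)·1 = p·3+(1-p)·2 ⇒ p(6) = (1-p)(1) ⇒ p = 1/7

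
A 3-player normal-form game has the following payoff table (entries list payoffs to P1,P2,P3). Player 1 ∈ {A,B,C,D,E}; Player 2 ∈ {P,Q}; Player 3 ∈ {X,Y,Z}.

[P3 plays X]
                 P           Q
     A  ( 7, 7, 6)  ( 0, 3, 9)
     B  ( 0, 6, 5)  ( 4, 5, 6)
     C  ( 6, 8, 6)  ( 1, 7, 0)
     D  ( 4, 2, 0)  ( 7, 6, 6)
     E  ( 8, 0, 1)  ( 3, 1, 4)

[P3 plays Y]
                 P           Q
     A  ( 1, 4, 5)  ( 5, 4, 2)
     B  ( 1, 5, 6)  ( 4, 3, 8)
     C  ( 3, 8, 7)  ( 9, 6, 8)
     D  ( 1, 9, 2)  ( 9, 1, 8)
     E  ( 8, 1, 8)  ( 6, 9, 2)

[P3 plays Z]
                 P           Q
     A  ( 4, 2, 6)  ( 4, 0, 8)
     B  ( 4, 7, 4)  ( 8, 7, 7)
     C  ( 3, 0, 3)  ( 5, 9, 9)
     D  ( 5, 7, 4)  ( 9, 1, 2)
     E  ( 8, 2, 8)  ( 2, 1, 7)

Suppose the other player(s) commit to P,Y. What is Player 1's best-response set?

u_1(A vs P,Y) = 1
u_1(B vs P,Y) = 1
u_1(C vs P,Y) = 3
u_1(D vs P,Y) = 1
u_1(E vs P,Y) = 8
max payoff 8 at {E}

P1 best: {E}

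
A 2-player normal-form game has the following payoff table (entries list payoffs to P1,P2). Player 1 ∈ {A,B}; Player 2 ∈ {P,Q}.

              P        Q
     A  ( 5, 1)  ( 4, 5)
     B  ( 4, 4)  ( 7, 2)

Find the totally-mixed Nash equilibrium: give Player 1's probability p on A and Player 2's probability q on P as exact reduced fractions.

P1 indiff ⇒ q·5+(1-q)·4 = q·4+(1-q)·7 ⇒ q(1) = (1-q)(3) ⇒ q = 3/4
P2 indiff ⇒ p·1+(1-p)·4 = p·5+(1-p)·2 ⇒ p(-4) = (1-p)(-2) ⇒ p = 1/3

(p,q) = (1/3, 3/4)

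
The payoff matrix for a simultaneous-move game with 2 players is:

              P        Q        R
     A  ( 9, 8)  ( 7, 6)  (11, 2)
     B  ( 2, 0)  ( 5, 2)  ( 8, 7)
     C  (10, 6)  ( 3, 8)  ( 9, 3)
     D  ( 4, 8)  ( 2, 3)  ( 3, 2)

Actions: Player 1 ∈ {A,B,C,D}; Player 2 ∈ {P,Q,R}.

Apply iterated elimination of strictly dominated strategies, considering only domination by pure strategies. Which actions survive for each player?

P1 drop B (A beats it: P:9>2 Q:7>5 R:11>8)
P1 drop D (A beats it: P:9>4 Q:7>2 R:11>3)
P2 drop R (P beats it: A:8>2 C:6>3)
P1→{A,C} P2→{P,Q}

Remaining: P1:{A,C} P2:{P,Q}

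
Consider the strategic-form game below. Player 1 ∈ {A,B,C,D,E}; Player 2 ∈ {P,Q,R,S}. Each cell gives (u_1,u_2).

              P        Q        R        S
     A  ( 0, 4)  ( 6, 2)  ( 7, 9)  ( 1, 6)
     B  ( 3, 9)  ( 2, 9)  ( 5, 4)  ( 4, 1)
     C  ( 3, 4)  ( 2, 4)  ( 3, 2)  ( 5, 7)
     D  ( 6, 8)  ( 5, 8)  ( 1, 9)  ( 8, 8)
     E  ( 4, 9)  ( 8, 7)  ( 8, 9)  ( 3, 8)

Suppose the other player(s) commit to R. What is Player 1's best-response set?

P1 best: {E}

u_1(A vs R) = 7
u_1(B vs R) = 5
u_1(C vs R) = 3
u_1(D vs R) = 1
u_1(E vs R) = 8
max payoff 8 at {E}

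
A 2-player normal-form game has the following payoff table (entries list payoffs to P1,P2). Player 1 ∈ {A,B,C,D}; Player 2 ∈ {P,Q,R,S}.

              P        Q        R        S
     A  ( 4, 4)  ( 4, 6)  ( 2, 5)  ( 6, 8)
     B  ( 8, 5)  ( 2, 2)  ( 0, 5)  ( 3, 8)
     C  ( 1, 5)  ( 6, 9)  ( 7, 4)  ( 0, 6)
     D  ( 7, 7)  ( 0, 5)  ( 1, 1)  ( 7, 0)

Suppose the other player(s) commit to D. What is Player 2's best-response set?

argmax u_2 = {P}

u_2(P vs D) = 7
u_2(Q vs D) = 5
u_2(R vs D) = 1
u_2(S vs D) = 0
max payoff 7 at {P}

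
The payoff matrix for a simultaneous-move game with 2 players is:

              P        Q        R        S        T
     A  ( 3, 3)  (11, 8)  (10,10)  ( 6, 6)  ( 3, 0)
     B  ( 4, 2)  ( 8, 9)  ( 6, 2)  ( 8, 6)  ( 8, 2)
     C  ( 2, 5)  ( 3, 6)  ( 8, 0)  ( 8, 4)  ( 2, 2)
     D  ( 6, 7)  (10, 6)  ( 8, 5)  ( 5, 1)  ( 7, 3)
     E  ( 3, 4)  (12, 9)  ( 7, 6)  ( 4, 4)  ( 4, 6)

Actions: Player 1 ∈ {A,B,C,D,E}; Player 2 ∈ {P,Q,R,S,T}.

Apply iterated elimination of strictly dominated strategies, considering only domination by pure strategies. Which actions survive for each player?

P2 drop S (Q beats it: A:8>6 B:9>6 C:6>4 D:6>1 E:9>4)
P1 drop C (A beats it: P:3>2 Q:11>3 R:10>8 T:3>2)
P2 drop T (Q beats it: A:8>0 B:9>2 D:6>3 E:9>6)
P1 drop B (D beats it: P:6>4 Q:10>8 R:8>6)
P1→{A,D,E} P2→{P,Q,R}

Remaining: P1:{A,D,E} P2:{P,Q,R}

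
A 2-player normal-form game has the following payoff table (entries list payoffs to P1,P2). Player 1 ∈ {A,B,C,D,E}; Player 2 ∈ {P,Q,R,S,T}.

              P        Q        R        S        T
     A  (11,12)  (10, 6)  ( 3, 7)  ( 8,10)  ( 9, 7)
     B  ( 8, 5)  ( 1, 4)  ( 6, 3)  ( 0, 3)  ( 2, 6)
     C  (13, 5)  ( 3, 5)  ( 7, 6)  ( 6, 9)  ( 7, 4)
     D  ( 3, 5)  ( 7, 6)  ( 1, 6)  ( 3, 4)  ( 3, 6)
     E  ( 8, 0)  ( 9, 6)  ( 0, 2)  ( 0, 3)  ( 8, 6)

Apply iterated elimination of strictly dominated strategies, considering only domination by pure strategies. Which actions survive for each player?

IESDS → P1:{A,C} P2:{P,S}

P1 drop B (C beats it: P:13>8 Q:3>1 R:7>6 S:6>0 T:7>2)
P1 drop D (A beats it: P:11>3 Q:10>7 R:3>1 S:8>3 T:9>3)
P1 drop E (A beats it: P:11>8 Q:10>9 R:3>0 S:8>0 T:9>8)
P2 drop Q (R beats it: A:7>6 C:6>5)
P2 drop R (S beats it: A:10>7 C:9>6)
P2 drop T (P beats it: A:12>7 C:5>4)
P1→{A,C} P2→{P,S}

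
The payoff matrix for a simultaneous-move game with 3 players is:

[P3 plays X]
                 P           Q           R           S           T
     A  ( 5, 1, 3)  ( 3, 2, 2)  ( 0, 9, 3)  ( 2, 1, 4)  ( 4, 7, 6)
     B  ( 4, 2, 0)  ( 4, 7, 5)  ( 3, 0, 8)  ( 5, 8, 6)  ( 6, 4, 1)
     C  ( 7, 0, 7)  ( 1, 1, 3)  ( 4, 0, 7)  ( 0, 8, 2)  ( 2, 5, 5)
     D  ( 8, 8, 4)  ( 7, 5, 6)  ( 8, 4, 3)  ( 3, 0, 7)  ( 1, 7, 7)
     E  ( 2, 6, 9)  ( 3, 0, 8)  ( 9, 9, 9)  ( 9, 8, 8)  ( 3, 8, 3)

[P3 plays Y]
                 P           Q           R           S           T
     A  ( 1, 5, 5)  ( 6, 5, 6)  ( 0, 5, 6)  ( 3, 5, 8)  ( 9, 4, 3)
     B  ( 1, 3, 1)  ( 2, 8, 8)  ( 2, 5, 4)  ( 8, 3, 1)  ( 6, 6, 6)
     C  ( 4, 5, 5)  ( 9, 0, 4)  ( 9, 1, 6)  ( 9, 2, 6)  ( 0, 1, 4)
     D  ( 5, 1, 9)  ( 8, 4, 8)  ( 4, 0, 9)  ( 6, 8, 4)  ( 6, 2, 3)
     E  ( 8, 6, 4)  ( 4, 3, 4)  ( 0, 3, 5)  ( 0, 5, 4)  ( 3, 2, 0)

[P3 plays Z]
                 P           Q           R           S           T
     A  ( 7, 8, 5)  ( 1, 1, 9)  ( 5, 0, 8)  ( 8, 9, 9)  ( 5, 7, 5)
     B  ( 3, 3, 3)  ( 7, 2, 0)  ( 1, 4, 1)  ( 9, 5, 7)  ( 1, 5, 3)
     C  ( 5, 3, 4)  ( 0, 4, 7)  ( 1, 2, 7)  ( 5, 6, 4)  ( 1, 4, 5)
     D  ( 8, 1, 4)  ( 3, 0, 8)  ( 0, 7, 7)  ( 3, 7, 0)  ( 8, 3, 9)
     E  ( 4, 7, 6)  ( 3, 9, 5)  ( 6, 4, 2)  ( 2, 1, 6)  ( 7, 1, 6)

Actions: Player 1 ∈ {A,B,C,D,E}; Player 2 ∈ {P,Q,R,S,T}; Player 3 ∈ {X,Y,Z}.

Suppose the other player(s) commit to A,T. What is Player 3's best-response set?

u_3(X vs A,T) = 6
u_3(Y vs A,T) = 3
u_3(Z vs A,T) = 5
max payoff 6 at {X}

BR_3 = {X}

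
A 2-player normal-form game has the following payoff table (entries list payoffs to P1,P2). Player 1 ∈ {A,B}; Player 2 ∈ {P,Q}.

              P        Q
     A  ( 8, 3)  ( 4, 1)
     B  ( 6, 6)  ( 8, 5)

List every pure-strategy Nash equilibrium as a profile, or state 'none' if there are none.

(A,P): NE
(A,Q): not NE [P1→B gives 8>4; P2→P gives 3>1]
(B,P): not NE [P1→A gives 8>6]
(B,Q): not NE [P2→P gives 6>5]

Nash profiles: (A,P)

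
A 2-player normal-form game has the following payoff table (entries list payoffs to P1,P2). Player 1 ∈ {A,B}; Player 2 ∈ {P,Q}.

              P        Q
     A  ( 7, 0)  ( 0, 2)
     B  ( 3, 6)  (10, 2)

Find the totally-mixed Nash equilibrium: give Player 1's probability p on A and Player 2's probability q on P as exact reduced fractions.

p=2/3, q=5/7

P1 indiff ⇒ q·7+(1-q)·0 = q·3+(1-q)·10 ⇒ q(4) = (1-q)(10) ⇒ q = 5/7
P2 indiff ⇒ p·0+(1-p)·6 = p·2+(1-p)·2 ⇒ p(-2) = (1-p)(-4) ⇒ p = 2/3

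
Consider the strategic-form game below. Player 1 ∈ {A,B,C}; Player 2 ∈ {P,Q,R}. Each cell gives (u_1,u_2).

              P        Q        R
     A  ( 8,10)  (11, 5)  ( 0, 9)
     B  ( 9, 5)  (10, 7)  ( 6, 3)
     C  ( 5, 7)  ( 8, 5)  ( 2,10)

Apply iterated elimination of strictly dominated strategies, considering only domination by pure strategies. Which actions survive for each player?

IESDS → P1:{A,B} P2:{P,Q}

P1 drop C (B beats it: P:9>5 Q:10>8 R:6>2)
P2 drop R (P beats it: A:10>9 B:5>3)
P1→{A,B} P2→{P,Q}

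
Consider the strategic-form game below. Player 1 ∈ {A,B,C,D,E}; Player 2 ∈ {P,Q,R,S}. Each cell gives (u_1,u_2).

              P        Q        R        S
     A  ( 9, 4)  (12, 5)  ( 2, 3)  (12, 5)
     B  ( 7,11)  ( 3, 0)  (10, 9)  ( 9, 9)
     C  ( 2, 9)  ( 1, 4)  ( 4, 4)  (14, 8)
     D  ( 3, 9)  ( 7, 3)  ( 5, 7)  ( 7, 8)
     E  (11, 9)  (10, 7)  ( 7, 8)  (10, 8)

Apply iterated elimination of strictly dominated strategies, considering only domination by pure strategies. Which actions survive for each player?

IESDS → P1:{A,C,E} P2:{P,Q,S}

P1 drop D (E beats it: P:11>3 Q:10>7 R:7>5 S:10>7)
P2 drop R (P beats it: A:4>3 B:11>9 C:9>4 E:9>8)
P1 drop B (A beats it: P:9>7 Q:12>3 S:12>9)
P1→{A,C,E} P2→{P,Q,S}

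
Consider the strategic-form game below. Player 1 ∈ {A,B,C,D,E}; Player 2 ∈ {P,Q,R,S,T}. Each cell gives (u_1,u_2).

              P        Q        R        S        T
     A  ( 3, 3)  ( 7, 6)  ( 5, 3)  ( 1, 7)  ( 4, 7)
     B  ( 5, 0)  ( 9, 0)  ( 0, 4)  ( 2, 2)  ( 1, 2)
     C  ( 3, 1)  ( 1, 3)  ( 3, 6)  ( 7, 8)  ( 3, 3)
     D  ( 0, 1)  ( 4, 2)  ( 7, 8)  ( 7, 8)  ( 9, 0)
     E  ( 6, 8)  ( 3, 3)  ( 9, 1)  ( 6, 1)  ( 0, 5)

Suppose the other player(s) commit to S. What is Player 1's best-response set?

P1 best: {C,D}

u_1(A vs S) = 1
u_1(B vs S) = 2
u_1(C vs S) = 7
u_1(D vs S) = 7
u_1(E vs S) = 6
max payoff 7 at {C,D}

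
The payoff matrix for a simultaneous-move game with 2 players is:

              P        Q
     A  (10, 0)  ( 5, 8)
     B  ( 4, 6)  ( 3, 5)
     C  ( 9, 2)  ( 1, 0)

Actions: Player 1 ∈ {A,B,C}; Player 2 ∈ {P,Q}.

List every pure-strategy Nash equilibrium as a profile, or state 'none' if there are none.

(A,P): not NE [P2→Q gives 8>0]
(A,Q): NE
(B,P): not NE [P1→A gives 10>4]
(B,Q): not NE [P1→A gives 5>3; P2→P gives 6>5]
(C,P): not NE [P1→A gives 10>9]
(C,Q): not NE [P1→A gives 5>1; P2→P gives 2>0]

PSNE = {(A,Q)}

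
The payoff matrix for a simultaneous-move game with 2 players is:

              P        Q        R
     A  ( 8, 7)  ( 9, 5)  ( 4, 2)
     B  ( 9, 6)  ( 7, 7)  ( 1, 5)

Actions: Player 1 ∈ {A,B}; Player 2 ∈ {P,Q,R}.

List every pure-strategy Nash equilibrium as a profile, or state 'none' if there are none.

No pure NE.

(A,P): not NE [P1→B gives 9>8]
(A,Q): not NE [P2→P gives 7>5]
(A,R): not NE [P2→P gives 7>2]
(B,P): not NE [P2→Q gives 7>6]
(B,Q): not NE [P1→A gives 9>7]
(B,R): not NE [P1→A gives 4>1; P2→Q gives 7>5]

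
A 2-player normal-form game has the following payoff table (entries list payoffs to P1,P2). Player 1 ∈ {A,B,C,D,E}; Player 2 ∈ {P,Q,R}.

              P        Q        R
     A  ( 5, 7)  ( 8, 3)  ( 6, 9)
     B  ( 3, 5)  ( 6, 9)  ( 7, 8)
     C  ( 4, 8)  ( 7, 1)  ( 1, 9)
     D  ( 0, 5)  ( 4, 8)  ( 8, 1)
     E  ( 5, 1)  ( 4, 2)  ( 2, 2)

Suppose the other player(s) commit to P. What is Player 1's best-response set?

u_1(A vs P) = 5
u_1(B vs P) = 3
u_1(C vs P) = 4
u_1(D vs P) = 0
u_1(E vs P) = 5
max payoff 5 at {A,E}

BR_1 = {A,E}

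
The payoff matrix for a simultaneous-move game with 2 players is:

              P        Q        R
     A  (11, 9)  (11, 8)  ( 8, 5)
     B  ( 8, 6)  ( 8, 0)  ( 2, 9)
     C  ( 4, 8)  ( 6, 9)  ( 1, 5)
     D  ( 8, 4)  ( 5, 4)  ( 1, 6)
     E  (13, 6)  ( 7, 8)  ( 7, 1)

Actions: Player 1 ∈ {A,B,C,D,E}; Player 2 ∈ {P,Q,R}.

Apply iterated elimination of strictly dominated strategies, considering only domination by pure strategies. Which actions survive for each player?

Survivors P1:{A,E} P2:{P,Q}

P1 drop B (A beats it: P:11>8 Q:11>8 R:8>2)
P1 drop C (A beats it: P:11>4 Q:11>6 R:8>1)
P1 drop D (A beats it: P:11>8 Q:11>5 R:8>1)
P2 drop R (P beats it: A:9>5 E:6>1)
P1→{A,E} P2→{P,Q}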